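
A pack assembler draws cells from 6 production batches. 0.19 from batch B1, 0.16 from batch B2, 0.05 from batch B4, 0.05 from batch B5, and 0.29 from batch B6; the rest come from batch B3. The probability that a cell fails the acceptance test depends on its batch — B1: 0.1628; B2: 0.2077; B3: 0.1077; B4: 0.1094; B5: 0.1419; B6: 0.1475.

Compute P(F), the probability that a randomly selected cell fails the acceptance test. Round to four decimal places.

P(F) ≈ 0.1475

P(B3) = 1 − (0.19 + 0.16 + 0.05 + 0.05 + 0.29) = 0.26.
Using total probability over the partition,
P(F) = P(F|B1)·P(B1) + P(F|B2)·P(B2) + P(F|B3)·P(B3) + P(F|B4)·P(B4) + P(F|B5)·P(B5) + P(F|B6)·P(B6)
      = 0.1628·0.19 + 0.2077·0.16 + 0.1077·0.26 + 0.1094·0.05 + 0.1419·0.05 + 0.1475·0.29
      = 0.030932 + 0.033232 + 0.028002 + 0.00547 + 0.007095 + 0.042775 = 0.147506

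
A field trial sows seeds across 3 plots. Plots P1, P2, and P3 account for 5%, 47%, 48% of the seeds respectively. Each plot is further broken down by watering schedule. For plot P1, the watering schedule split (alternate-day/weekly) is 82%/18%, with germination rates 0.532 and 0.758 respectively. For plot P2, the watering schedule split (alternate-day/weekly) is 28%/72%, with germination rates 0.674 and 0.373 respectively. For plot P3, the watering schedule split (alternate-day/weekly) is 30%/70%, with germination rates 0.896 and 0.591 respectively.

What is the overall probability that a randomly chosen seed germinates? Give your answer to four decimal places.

P(G|P1) = 0.82·0.532 + 0.18·0.758 = 0.43624 + 0.13644 = 0.57268
P(G|P2) = 0.28·0.674 + 0.72·0.373 = 0.18872 + 0.26856 = 0.45728
P(G|P3) = 0.3·0.896 + 0.7·0.591 = 0.2688 + 0.4137 = 0.6825
Then overall,
P(G) = 0.05·0.57268 + 0.47·0.45728 + 0.48·0.6825
      = 0.028634 + 0.2149216 + 0.3276 = 0.5711556

P(G) ≈ 0.5712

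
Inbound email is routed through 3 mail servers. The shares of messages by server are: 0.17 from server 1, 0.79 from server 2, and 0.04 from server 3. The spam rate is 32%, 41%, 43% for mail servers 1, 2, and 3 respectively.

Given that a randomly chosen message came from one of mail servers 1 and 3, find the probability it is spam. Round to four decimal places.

P(S|J) ≈ 0.3410

Let J = {1, 3}.
P(J) = 0.17 + 0.04 = 0.21.
P(S ∩ J) = 0.32·0.17 + 0.43·0.04 = 0.0544 + 0.0172 = 0.0716.
P(S | J) = 0.0716 / 0.21 = 0.340952…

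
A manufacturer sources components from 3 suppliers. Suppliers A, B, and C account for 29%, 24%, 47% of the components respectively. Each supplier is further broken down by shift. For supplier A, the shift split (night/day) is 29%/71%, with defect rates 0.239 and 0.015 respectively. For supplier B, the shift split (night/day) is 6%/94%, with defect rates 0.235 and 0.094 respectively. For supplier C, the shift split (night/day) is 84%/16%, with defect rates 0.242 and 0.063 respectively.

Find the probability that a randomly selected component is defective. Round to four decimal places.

P(D|A) = 0.29·0.239 + 0.71·0.015 = 0.06931 + 0.01065 = 0.07996
P(D|B) = 0.06·0.235 + 0.94·0.094 = 0.0141 + 0.08836 = 0.10246
P(D|C) = 0.84·0.242 + 0.16·0.063 = 0.20328 + 0.01008 = 0.21336
By total probability over the outer partition,
P(D) = 0.29·0.07996 + 0.24·0.10246 + 0.47·0.21336
      = 0.0231884 + 0.0245904 + 0.1002792 = 0.148058

P(D) ≈ 0.1481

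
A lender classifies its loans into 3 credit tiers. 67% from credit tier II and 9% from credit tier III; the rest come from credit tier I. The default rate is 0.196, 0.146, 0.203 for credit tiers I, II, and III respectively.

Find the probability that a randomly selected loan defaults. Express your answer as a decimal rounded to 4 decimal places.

P(I) = 1 − (0.67 + 0.09) = 0.24.
By the law of total probability,
P(D) = P(D|I)·P(I) + P(D|II)·P(II) + P(D|III)·P(III)
      = 0.196·0.24 + 0.146·0.67 + 0.203·0.09
      = 0.04704 + 0.09782 + 0.01827 = 0.16313

P(D) ≈ 0.1631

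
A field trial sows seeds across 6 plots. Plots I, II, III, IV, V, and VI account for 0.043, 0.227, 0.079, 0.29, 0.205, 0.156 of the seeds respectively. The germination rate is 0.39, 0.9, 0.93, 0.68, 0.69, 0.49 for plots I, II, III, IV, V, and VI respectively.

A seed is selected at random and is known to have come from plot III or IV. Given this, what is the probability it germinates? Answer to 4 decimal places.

Let S = {III, IV}.
P(S) = 0.079 + 0.29 = 0.369.
P(G ∩ S) = 0.93·0.079 + 0.68·0.29 = 0.07347 + 0.1972 = 0.27067.
P(G | S) = 0.27067 / 0.369 = 0.733523…

0.7335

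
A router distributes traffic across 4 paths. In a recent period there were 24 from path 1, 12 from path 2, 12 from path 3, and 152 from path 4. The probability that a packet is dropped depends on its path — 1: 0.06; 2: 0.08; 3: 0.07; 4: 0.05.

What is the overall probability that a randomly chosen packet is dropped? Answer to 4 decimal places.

Total: 24 + 12 + 12 + 152 = 200.
P(1) = 24/200 = 0.12. P(2) = 12/200 = 0.06. P(3) = 12/200 = 0.06. P(4) = 152/200 = 0.76.
By the law of total probability,
P(L) = P(L|1)·P(1) + P(L|2)·P(2) + P(L|3)·P(3) + P(L|4)·P(4)
      = 0.06·0.12 + 0.08·0.06 + 0.07·0.06 + 0.05·0.76
      = 0.0072 + 0.0048 + 0.0042 + 0.038 = 0.0542

0.0542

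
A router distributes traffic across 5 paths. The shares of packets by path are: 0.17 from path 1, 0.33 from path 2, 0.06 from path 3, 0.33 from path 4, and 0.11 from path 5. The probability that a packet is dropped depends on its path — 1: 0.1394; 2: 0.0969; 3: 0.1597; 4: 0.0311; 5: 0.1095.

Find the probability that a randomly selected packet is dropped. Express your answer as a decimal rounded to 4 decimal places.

Using total probability over the partition,
P(L) = P(L|1)·P(1) + P(L|2)·P(2) + P(L|3)·P(3) + P(L|4)·P(4) + P(L|5)·P(5)
      = 0.1394·0.17 + 0.0969·0.33 + 0.1597·0.06 + 0.0311·0.33 + 0.1095·0.11
      = 0.023698 + 0.031977 + 0.009582 + 0.010263 + 0.012045 = 0.087565

P(L) ≈ 0.0876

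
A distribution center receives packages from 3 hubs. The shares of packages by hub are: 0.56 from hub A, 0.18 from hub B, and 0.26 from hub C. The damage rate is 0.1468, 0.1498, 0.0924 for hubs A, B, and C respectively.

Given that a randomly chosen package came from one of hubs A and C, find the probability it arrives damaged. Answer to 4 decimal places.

Let S = {A, C}.
P(S) = 0.56 + 0.26 = 0.82.
P(D ∩ S) = 0.1468·0.56 + 0.0924·0.26 = 0.082208 + 0.024024 = 0.106232.
P(D | S) = 0.106232 / 0.82 = 0.129551…

0.1296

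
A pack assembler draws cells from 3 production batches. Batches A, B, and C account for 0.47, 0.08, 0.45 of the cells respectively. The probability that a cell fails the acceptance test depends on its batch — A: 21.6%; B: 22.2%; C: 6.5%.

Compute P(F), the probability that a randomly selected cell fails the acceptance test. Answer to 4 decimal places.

P(F) = P(F|A)·P(A) + P(F|B)·P(B) + P(F|C)·P(C)
      = 0.216·0.47 + 0.222·0.08 + 0.065·0.45
      = 0.10152 + 0.01776 + 0.02925 = 0.14853

0.1485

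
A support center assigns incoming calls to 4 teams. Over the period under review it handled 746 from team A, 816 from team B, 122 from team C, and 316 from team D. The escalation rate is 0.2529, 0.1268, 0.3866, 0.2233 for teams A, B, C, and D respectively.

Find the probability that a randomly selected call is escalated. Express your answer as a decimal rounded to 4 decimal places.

Total: 746 + 816 + 122 + 316 = 2000.
P(A) = 746/2000 = 0.373. P(B) = 816/2000 = 0.408. P(C) = 122/2000 = 0.061. P(D) = 316/2000 = 0.158.
P(E) = P(E|A)·P(A) + P(E|B)·P(B) + P(E|C)·P(C) + P(E|D)·P(D)
      = 0.2529·0.373 + 0.1268·0.408 + 0.3866·0.061 + 0.2233·0.158
      = 0.0943317 + 0.0517344 + 0.0235826 + 0.0352814 = 0.2049301

P(E) ≈ 0.2049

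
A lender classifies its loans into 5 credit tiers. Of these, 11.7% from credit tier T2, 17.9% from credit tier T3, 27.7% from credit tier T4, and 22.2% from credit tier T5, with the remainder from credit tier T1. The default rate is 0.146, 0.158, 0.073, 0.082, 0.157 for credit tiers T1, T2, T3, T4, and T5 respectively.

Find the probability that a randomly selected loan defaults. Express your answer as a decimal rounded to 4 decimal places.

P(D) ≈ 0.1191

P(T1) = 1 − (0.117 + 0.179 + 0.277 + 0.222) = 0.205.
Using total probability over the partition,
P(D) = P(D|T1)·P(T1) + P(D|T2)·P(T2) + P(D|T3)·P(T3) + P(D|T4)·P(T4) + P(D|T5)·P(T5)
      = 0.146·0.205 + 0.158·0.117 + 0.073·0.179 + 0.082·0.277 + 0.157·0.222
      = 0.02993 + 0.018486 + 0.013067 + 0.022714 + 0.034854 = 0.119051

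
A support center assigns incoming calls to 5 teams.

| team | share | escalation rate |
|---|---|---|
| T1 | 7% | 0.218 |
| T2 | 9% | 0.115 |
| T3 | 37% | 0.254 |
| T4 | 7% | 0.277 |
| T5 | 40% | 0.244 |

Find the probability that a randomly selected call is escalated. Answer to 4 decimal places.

P(E) ≈ 0.2366

Summing over the partition,
P(E) = P(E|T1)·P(T1) + P(E|T2)·P(T2) + P(E|T3)·P(T3) + P(E|T4)·P(T4) + P(E|T5)·P(T5)
      = 0.218·0.07 + 0.115·0.09 + 0.254·0.37 + 0.277·0.07 + 0.244·0.4
      = 0.01526 + 0.01035 + 0.09398 + 0.01939 + 0.0976 = 0.23658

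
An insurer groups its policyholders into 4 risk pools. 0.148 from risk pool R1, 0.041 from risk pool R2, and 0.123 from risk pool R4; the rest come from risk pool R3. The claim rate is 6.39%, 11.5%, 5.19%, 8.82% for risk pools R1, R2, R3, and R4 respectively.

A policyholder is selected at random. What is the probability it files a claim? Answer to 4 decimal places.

0.0607

P(R3) = 1 − (0.148 + 0.041 + 0.123) = 0.688.
By the law of total probability,
P(C) = P(C|R1)·P(R1) + P(C|R2)·P(R2) + P(C|R3)·P(R3) + P(C|R4)·P(R4)
      = 0.0639·0.148 + 0.115·0.041 + 0.0519·0.688 + 0.0882·0.123
      = 0.0094572 + 0.004715 + 0.0357072 + 0.0108486 = 0.060728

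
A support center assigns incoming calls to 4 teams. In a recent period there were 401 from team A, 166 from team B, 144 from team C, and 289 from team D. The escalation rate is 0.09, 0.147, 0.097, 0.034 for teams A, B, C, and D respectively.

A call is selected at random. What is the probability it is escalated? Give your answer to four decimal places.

Total: 401 + 166 + 144 + 289 = 1000.
P(A) = 401/1000 = 0.401. P(B) = 166/1000 = 0.166. P(C) = 144/1000 = 0.144. P(D) = 289/1000 = 0.289.
P(E) = P(E|A)·P(A) + P(E|B)·P(B) + P(E|C)·P(C) + P(E|D)·P(D)
      = 0.09·0.401 + 0.147·0.166 + 0.097·0.144 + 0.034·0.289
      = 0.03609 + 0.024402 + 0.013968 + 0.009826 = 0.084286

0.0843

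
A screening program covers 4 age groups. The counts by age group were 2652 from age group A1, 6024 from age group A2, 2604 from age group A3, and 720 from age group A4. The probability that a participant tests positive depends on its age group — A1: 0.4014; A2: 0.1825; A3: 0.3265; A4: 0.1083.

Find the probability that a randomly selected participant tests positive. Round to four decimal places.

Total: 2652 + 6024 + 2604 + 720 = 12000.
P(A1) = 2652/12000 = 0.221. P(A2) = 6024/12000 = 0.502. P(A3) = 2604/12000 = 0.217. P(A4) = 720/12000 = 0.06.
P(T) = P(T|A1)·P(A1) + P(T|A2)·P(A2) + P(T|A3)·P(A3) + P(T|A4)·P(A4)
      = 0.4014·0.221 + 0.1825·0.502 + 0.3265·0.217 + 0.1083·0.06
      = 0.0887094 + 0.091615 + 0.0708505 + 0.006498 = 0.2576729

P(T) ≈ 0.2577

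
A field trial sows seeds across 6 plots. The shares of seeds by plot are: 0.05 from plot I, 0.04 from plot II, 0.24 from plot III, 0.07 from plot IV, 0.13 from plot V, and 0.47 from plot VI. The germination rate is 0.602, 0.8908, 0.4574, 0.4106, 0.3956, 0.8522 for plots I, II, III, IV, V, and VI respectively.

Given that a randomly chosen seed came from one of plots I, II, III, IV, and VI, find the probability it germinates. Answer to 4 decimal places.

P(G|S) ≈ 0.6952

Let S = {I, II, III, IV, VI}.
P(S) = 0.05 + 0.04 + 0.24 + 0.07 + 0.47 = 0.87.
P(G ∩ S) = 0.602·0.05 + 0.8908·0.04 + 0.4574·0.24 + 0.4106·0.07 + 0.8522·0.47 = 0.0301 + 0.035632 + 0.109776 + 0.028742 + 0.400534 = 0.604784.
P(G | S) = 0.604784 / 0.87 = 0.695154…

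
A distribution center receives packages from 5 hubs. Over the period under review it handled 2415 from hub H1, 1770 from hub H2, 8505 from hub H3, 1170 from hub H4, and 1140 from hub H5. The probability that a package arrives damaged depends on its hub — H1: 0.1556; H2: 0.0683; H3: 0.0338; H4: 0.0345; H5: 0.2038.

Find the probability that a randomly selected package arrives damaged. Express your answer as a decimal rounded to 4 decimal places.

P(D) ≈ 0.0705

Total: 2415 + 1770 + 8505 + 1170 + 1140 = 15000.
P(H1) = 2415/15000 = 0.161. P(H2) = 1770/15000 = 0.118. P(H3) = 8505/15000 = 0.567. P(H4) = 1170/15000 = 0.078. P(H5) = 1140/15000 = 0.076.
Using total probability over the partition,
P(D) = P(D|H1)·P(H1) + P(D|H2)·P(H2) + P(D|H3)·P(H3) + P(D|H4)·P(H4) + P(D|H5)·P(H5)
      = 0.1556·0.161 + 0.0683·0.118 + 0.0338·0.567 + 0.0345·0.078 + 0.2038·0.076
      = 0.0250516 + 0.0080594 + 0.0191646 + 0.002691 + 0.0154888 = 0.0704554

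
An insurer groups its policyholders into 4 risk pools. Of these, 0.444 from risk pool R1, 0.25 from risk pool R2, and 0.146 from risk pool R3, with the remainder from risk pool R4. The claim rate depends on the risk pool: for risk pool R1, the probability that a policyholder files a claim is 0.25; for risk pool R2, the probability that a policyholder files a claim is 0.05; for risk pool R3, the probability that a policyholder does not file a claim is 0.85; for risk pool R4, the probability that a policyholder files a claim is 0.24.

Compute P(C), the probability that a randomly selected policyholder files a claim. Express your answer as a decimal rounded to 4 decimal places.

P(C) ≈ 0.1838

P(R4) = 1 − (0.444 + 0.25 + 0.146) = 0.16.
P(C|R3) = 1 − 0.85 = 0.15.
Using total probability over the partition,
P(C) = P(C|R1)·P(R1) + P(C|R2)·P(R2) + P(C|R3)·P(R3) + P(C|R4)·P(R4)
      = 0.25·0.444 + 0.05·0.25 + 0.15·0.146 + 0.24·0.16
      = 0.111 + 0.0125 + 0.0219 + 0.0384 = 0.1838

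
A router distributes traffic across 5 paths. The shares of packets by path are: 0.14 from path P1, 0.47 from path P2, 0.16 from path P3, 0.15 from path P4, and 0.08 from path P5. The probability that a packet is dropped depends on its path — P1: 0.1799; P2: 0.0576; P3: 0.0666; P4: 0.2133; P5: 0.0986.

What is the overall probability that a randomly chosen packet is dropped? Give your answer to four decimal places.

P(L) = P(L|P1)·P(P1) + P(L|P2)·P(P2) + P(L|P3)·P(P3) + P(L|P4)·P(P4) + P(L|P5)·P(P5)
      = 0.1799·0.14 + 0.0576·0.47 + 0.0666·0.16 + 0.2133·0.15 + 0.0986·0.08
      = 0.025186 + 0.027072 + 0.010656 + 0.031995 + 0.007888 = 0.102797

P(L) ≈ 0.1028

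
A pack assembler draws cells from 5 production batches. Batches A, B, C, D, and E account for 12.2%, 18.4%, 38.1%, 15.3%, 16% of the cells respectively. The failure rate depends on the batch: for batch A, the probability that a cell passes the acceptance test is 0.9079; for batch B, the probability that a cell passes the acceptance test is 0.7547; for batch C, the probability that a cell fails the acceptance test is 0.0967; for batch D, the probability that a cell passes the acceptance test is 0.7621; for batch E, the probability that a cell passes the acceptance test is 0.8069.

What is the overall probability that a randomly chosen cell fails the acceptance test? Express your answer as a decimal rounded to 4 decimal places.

P(F) ≈ 0.1605

P(F|A) = 1 − 0.9079 = 0.0921.
P(F|B) = 1 − 0.7547 = 0.2453.
P(F|D) = 1 − 0.7621 = 0.2379.
P(F|E) = 1 − 0.8069 = 0.1931.
P(F) = P(F|A)·P(A) + P(F|B)·P(B) + P(F|C)·P(C) + P(F|D)·P(D) + P(F|E)·P(E)
      = 0.0921·0.122 + 0.2453·0.184 + 0.0967·0.381 + 0.2379·0.153 + 0.1931·0.16
      = 0.0112362 + 0.0451352 + 0.0368427 + 0.0363987 + 0.030896 = 0.1605088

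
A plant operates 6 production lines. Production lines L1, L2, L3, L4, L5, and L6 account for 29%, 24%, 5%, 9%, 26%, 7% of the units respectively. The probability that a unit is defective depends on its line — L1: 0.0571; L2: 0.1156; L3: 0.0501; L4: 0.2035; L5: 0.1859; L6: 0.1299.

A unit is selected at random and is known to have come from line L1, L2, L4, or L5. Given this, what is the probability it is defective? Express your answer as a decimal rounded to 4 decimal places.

0.1261

Let S = {L1, L2, L4, L5}.
P(S) = 0.29 + 0.24 + 0.09 + 0.26 = 0.88.
P(D ∩ S) = 0.0571·0.29 + 0.1156·0.24 + 0.2035·0.09 + 0.1859·0.26 = 0.016559 + 0.027744 + 0.018315 + 0.048334 = 0.110952.
P(D | S) = 0.110952 / 0.88 = 0.126082…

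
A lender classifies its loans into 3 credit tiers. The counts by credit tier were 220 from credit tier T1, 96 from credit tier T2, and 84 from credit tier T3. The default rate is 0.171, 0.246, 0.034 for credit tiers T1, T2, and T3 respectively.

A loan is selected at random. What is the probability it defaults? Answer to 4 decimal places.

0.1602

Total: 220 + 96 + 84 = 400.
P(T1) = 220/400 = 0.55. P(T2) = 96/400 = 0.24. P(T3) = 84/400 = 0.21.
Using total probability over the partition,
P(D) = P(D|T1)·P(T1) + P(D|T2)·P(T2) + P(D|T3)·P(T3)
      = 0.171·0.55 + 0.246·0.24 + 0.034·0.21
      = 0.09405 + 0.05904 + 0.00714 = 0.16023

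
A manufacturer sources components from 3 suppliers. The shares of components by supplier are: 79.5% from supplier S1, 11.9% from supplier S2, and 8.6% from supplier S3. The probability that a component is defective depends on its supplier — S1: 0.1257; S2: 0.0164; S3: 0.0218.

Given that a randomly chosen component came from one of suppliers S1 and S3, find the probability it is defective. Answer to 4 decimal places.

Let S = {S1, S3}.
P(S) = 0.795 + 0.086 = 0.881.
P(D ∩ S) = 0.1257·0.795 + 0.0218·0.086 = 0.0999315 + 0.0018748 = 0.1018063.
P(D | S) = 0.1018063 / 0.881 = 0.115558…

0.1156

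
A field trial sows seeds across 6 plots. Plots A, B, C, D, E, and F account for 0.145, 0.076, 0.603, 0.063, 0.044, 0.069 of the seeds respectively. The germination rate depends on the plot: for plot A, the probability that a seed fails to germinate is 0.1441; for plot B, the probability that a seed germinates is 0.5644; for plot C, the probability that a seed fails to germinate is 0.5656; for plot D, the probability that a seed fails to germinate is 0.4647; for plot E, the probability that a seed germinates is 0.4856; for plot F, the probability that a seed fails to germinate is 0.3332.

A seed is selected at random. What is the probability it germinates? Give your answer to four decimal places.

P(G|A) = 1 − 0.1441 = 0.8559.
P(G|C) = 1 − 0.5656 = 0.4344.
P(G|D) = 1 − 0.4647 = 0.5353.
P(G|F) = 1 − 0.3332 = 0.6668.
P(G) = P(G|A)·P(A) + P(G|B)·P(B) + P(G|C)·P(C) + P(G|D)·P(D) + P(G|E)·P(E) + P(G|F)·P(F)
      = 0.8559·0.145 + 0.5644·0.076 + 0.4344·0.603 + 0.5353·0.063 + 0.4856·0.044 + 0.6668·0.069
      = 0.1241055 + 0.0428944 + 0.2619432 + 0.0337239 + 0.0213664 + 0.0460092 = 0.5300426

P(G) ≈ 0.5300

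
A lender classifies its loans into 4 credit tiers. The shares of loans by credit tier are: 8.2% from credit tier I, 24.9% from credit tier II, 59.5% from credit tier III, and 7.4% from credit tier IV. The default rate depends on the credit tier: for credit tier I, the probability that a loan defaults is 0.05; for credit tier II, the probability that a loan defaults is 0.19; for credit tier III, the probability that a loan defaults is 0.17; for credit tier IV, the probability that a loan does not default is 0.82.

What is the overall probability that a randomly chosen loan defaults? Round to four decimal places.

P(D|IV) = 1 − 0.82 = 0.18.
P(D) = P(D|I)·P(I) + P(D|II)·P(II) + P(D|III)·P(III) + P(D|IV)·P(IV)
      = 0.05·0.082 + 0.19·0.249 + 0.17·0.595 + 0.18·0.074
      = 0.0041 + 0.04731 + 0.10115 + 0.01332 = 0.16588

P(D) ≈ 0.1659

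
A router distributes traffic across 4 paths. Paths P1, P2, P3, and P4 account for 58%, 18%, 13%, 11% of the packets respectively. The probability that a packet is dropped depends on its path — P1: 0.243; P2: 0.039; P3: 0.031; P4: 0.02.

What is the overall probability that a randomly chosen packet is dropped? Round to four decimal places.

P(L) ≈ 0.1542

Summing over the partition,
P(L) = P(L|P1)·P(P1) + P(L|P2)·P(P2) + P(L|P3)·P(P3) + P(L|P4)·P(P4)
      = 0.243·0.58 + 0.039·0.18 + 0.031·0.13 + 0.02·0.11
      = 0.14094 + 0.00702 + 0.00403 + 0.0022 = 0.15419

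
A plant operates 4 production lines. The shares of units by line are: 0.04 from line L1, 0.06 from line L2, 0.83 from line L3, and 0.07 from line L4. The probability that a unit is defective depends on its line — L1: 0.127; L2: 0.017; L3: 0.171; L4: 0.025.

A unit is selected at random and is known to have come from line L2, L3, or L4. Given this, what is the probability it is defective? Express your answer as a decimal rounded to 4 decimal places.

Let S = {L2, L3, L4}.
P(S) = 0.06 + 0.83 + 0.07 = 0.96.
P(D ∩ S) = 0.017·0.06 + 0.171·0.83 + 0.025·0.07 = 0.00102 + 0.14193 + 0.00175 = 0.1447.
P(D | S) = 0.1447 / 0.96 = 0.150729…

P(D|S) ≈ 0.1507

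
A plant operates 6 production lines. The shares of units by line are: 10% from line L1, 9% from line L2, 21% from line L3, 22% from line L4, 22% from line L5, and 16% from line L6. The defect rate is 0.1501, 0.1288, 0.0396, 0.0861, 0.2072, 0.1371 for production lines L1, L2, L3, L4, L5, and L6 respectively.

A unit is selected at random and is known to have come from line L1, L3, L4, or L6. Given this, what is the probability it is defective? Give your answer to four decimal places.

P(D|S) ≈ 0.0930

Let S = {L1, L3, L4, L6}.
P(S) = 0.1 + 0.21 + 0.22 + 0.16 = 0.69.
P(D ∩ S) = 0.1501·0.1 + 0.0396·0.21 + 0.0861·0.22 + 0.1371·0.16 = 0.01501 + 0.008316 + 0.018942 + 0.021936 = 0.064204.
P(D | S) = 0.064204 / 0.69 = 0.093049…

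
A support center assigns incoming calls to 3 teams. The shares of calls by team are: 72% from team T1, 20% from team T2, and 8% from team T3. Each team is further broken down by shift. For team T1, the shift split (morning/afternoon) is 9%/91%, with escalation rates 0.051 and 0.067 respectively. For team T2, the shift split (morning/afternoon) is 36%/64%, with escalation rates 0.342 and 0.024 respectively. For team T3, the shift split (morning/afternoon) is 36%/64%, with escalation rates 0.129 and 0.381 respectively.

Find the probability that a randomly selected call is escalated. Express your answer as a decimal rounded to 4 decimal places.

0.0981

P(E|T1) = 0.09·0.051 + 0.91·0.067 = 0.00459 + 0.06097 = 0.06556
P(E|T2) = 0.36·0.342 + 0.64·0.024 = 0.12312 + 0.01536 = 0.13848
P(E|T3) = 0.36·0.129 + 0.64·0.381 = 0.04644 + 0.24384 = 0.29028
Then overall,
P(E) = 0.72·0.06556 + 0.2·0.13848 + 0.08·0.29028
      = 0.0472032 + 0.027696 + 0.0232224 = 0.0981216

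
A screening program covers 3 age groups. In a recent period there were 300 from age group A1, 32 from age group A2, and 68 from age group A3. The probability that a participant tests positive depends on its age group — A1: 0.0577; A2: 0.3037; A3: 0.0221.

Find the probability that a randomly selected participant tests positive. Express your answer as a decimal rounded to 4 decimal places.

0.0713

Total: 300 + 32 + 68 = 400.
P(A1) = 300/400 = 0.75. P(A2) = 32/400 = 0.08. P(A3) = 68/400 = 0.17.
P(T) = P(T|A1)·P(A1) + P(T|A2)·P(A2) + P(T|A3)·P(A3)
      = 0.0577·0.75 + 0.3037·0.08 + 0.0221·0.17
      = 0.043275 + 0.024296 + 0.003757 = 0.071328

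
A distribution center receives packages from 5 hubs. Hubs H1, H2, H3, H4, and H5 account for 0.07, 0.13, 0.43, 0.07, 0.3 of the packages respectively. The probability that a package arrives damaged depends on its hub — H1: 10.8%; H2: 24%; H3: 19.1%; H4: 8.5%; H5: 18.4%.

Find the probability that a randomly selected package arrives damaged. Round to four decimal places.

Using total probability over the partition,
P(D) = P(D|H1)·P(H1) + P(D|H2)·P(H2) + P(D|H3)·P(H3) + P(D|H4)·P(H4) + P(D|H5)·P(H5)
      = 0.108·0.07 + 0.24·0.13 + 0.191·0.43 + 0.085·0.07 + 0.184·0.3
      = 0.00756 + 0.0312 + 0.08213 + 0.00595 + 0.0552 = 0.18204

P(D) ≈ 0.1820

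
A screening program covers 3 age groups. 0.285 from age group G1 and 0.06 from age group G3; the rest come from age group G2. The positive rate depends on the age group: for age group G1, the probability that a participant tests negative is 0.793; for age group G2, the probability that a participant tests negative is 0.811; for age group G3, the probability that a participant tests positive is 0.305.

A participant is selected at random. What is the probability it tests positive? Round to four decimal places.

P(G2) = 1 − (0.285 + 0.06) = 0.655.
P(T|G1) = 1 − 0.793 = 0.207.
P(T|G2) = 1 − 0.811 = 0.189.
P(T) = P(T|G1)·P(G1) + P(T|G2)·P(G2) + P(T|G3)·P(G3)
      = 0.207·0.285 + 0.189·0.655 + 0.305·0.06
      = 0.058995 + 0.123795 + 0.0183 = 0.20109

P(T) ≈ 0.2011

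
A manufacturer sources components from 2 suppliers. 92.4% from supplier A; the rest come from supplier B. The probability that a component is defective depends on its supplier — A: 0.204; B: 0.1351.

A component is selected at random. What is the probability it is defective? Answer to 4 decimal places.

0.1988

P(B) = 1 − (0.924) = 0.076.
P(D) = P(D|A)·P(A) + P(D|B)·P(B)
      = 0.204·0.924 + 0.1351·0.076
      = 0.188496 + 0.0102676 = 0.1987636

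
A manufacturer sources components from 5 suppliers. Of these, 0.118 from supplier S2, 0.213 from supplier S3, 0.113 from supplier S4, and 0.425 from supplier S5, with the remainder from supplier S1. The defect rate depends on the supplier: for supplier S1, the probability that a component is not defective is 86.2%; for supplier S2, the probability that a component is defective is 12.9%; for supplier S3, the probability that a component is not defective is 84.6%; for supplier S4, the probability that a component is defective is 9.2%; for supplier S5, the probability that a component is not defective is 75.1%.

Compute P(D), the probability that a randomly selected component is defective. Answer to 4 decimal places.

P(S1) = 1 − (0.118 + 0.213 + 0.113 + 0.425) = 0.131.
P(D|S1) = 1 − 0.862 = 0.138.
P(D|S3) = 1 − 0.846 = 0.154.
P(D|S5) = 1 − 0.751 = 0.249.
P(D) = P(D|S1)·P(S1) + P(D|S2)·P(S2) + P(D|S3)·P(S3) + P(D|S4)·P(S4) + P(D|S5)·P(S5)
      = 0.138·0.131 + 0.129·0.118 + 0.154·0.213 + 0.092·0.113 + 0.249·0.425
      = 0.018078 + 0.015222 + 0.032802 + 0.010396 + 0.105825 = 0.182323

P(D) ≈ 0.1823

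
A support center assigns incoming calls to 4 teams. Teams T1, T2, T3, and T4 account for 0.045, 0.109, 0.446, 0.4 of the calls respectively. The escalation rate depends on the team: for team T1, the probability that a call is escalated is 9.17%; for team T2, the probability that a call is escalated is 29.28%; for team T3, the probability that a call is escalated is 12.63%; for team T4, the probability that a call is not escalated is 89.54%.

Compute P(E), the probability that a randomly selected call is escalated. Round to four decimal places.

P(E|T4) = 1 − 0.8954 = 0.1046.
By the law of total probability,
P(E) = P(E|T1)·P(T1) + P(E|T2)·P(T2) + P(E|T3)·P(T3) + P(E|T4)·P(T4)
      = 0.0917·0.045 + 0.2928·0.109 + 0.1263·0.446 + 0.1046·0.4
      = 0.0041265 + 0.0319152 + 0.0563298 + 0.04184 = 0.1342115

P(E) ≈ 0.1342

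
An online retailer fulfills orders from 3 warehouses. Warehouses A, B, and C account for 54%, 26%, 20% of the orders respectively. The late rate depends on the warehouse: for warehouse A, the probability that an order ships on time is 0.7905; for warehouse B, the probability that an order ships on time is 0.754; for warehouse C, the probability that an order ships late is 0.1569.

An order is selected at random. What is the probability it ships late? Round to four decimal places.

P(L|A) = 1 − 0.7905 = 0.2095.
P(L|B) = 1 − 0.754 = 0.246.
P(L) = P(L|A)·P(A) + P(L|B)·P(B) + P(L|C)·P(C)
      = 0.2095·0.54 + 0.246·0.26 + 0.1569·0.2
      = 0.11313 + 0.06396 + 0.03138 = 0.20847

P(L) ≈ 0.2085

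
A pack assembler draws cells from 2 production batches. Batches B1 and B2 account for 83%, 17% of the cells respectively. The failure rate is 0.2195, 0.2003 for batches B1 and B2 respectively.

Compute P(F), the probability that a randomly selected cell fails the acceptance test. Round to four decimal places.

P(F) ≈ 0.2162

Using total probability over the partition,
P(F) = P(F|B1)·P(B1) + P(F|B2)·P(B2)
      = 0.2195·0.83 + 0.2003·0.17
      = 0.182185 + 0.034051 = 0.216236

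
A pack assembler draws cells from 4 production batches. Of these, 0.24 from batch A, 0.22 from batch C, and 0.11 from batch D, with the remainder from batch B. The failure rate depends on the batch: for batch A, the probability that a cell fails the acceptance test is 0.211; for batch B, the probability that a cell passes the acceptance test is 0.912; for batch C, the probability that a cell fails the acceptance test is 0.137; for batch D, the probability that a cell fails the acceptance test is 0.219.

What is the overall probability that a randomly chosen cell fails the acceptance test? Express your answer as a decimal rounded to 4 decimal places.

P(B) = 1 − (0.24 + 0.22 + 0.11) = 0.43.
P(F|B) = 1 − 0.912 = 0.088.
P(F) = P(F|A)·P(A) + P(F|B)·P(B) + P(F|C)·P(C) + P(F|D)·P(D)
      = 0.211·0.24 + 0.088·0.43 + 0.137·0.22 + 0.219·0.11
      = 0.05064 + 0.03784 + 0.03014 + 0.02409 = 0.14271

P(F) ≈ 0.1427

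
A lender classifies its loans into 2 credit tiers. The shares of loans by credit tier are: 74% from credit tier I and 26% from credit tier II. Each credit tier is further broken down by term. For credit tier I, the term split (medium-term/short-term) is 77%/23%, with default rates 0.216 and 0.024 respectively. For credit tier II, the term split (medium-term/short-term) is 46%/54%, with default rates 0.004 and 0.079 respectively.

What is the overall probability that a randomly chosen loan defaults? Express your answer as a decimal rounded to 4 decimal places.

P(D|I) = 0.77·0.216 + 0.23·0.024 = 0.16632 + 0.00552 = 0.17184
P(D|II) = 0.46·0.004 + 0.54·0.079 = 0.00184 + 0.04266 = 0.0445
By total probability over the outer partition,
P(D) = 0.74·0.17184 + 0.26·0.0445
      = 0.1271616 + 0.01157 = 0.1387316

0.1387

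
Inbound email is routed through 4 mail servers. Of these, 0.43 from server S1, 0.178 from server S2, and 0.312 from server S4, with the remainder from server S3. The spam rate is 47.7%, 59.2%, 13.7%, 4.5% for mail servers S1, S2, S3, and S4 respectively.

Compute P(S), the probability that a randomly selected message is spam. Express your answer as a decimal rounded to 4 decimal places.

0.3355

P(S3) = 1 − (0.43 + 0.178 + 0.312) = 0.08.
P(S) = P(S|S1)·P(S1) + P(S|S2)·P(S2) + P(S|S3)·P(S3) + P(S|S4)·P(S4)
      = 0.477·0.43 + 0.592·0.178 + 0.137·0.08 + 0.045·0.312
      = 0.20511 + 0.105376 + 0.01096 + 0.01404 = 0.335486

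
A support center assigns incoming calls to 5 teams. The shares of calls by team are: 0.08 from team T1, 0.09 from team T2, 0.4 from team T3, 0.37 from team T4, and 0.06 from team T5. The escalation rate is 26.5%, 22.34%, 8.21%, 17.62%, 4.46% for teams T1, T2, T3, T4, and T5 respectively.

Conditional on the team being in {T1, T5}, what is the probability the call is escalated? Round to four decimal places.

Let S = {T1, T5}.
P(S) = 0.08 + 0.06 = 0.14.
P(E ∩ S) = 0.265·0.08 + 0.0446·0.06 = 0.0212 + 0.002676 = 0.023876.
P(E | S) = 0.023876 / 0.14 = 0.170543…

P(E|S) ≈ 0.1705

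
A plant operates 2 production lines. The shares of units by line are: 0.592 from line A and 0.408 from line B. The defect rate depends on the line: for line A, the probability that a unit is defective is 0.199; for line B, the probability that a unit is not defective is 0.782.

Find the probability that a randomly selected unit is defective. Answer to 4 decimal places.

P(D) ≈ 0.2068

P(D|B) = 1 − 0.782 = 0.218.
By the law of total probability,
P(D) = P(D|A)·P(A) + P(D|B)·P(B)
      = 0.199·0.592 + 0.218·0.408
      = 0.117808 + 0.088944 = 0.206752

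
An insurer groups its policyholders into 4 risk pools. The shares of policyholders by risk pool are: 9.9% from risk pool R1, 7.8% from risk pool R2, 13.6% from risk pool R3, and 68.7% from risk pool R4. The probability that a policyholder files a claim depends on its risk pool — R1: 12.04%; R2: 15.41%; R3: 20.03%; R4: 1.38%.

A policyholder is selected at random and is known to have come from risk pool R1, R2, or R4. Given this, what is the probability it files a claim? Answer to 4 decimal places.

P(C|S) ≈ 0.0387

Let S = {R1, R2, R4}.
P(S) = 0.099 + 0.078 + 0.687 = 0.864.
P(C ∩ S) = 0.1204·0.099 + 0.1541·0.078 + 0.0138·0.687 = 0.0119196 + 0.0120198 + 0.0094806 = 0.03342.
P(C | S) = 0.03342 / 0.864 = 0.038681…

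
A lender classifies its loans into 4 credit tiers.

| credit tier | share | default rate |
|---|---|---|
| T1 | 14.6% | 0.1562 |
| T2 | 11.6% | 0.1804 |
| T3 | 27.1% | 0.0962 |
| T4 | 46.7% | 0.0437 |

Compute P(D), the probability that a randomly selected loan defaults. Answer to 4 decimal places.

0.0902

Using total probability over the partition,
P(D) = P(D|T1)·P(T1) + P(D|T2)·P(T2) + P(D|T3)·P(T3) + P(D|T4)·P(T4)
      = 0.1562·0.146 + 0.1804·0.116 + 0.0962·0.271 + 0.0437·0.467
      = 0.0228052 + 0.0209264 + 0.0260702 + 0.0204079 = 0.0902097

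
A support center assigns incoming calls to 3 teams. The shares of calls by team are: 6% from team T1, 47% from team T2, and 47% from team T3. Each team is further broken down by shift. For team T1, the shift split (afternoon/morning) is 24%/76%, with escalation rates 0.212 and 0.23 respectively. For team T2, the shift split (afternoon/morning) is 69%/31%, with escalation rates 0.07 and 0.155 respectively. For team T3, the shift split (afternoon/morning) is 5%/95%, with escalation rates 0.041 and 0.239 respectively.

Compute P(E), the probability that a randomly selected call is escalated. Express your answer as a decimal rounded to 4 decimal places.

P(E) ≈ 0.1665

P(E|T1) = 0.24·0.212 + 0.76·0.23 = 0.05088 + 0.1748 = 0.22568
P(E|T2) = 0.69·0.07 + 0.31·0.155 = 0.0483 + 0.04805 = 0.09635
P(E|T3) = 0.05·0.041 + 0.95·0.239 = 0.00205 + 0.22705 = 0.2291
Then overall,
P(E) = 0.06·0.22568 + 0.47·0.09635 + 0.47·0.2291
      = 0.0135408 + 0.0452845 + 0.107677 = 0.1665023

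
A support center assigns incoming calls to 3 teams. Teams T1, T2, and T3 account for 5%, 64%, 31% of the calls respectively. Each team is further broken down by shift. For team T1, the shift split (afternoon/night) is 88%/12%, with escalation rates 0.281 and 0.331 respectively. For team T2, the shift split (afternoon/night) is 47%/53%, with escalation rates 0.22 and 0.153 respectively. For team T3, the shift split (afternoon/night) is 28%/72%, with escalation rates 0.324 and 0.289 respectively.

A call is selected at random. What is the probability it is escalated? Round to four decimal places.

P(E) ≈ 0.2251

P(E|T1) = 0.88·0.281 + 0.12·0.331 = 0.24728 + 0.03972 = 0.287
P(E|T2) = 0.47·0.22 + 0.53·0.153 = 0.1034 + 0.08109 = 0.18449
P(E|T3) = 0.28·0.324 + 0.72·0.289 = 0.09072 + 0.20808 = 0.2988
By total probability over the outer partition,
P(E) = 0.05·0.287 + 0.64·0.18449 + 0.31·0.2988
      = 0.01435 + 0.1180736 + 0.092628 = 0.2250516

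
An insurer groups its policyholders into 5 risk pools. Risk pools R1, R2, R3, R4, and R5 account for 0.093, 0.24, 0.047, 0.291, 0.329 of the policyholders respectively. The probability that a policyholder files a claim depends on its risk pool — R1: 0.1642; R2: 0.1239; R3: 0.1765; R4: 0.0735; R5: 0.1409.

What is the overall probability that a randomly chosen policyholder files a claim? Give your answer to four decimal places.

P(C) ≈ 0.1210

By the law of total probability,
P(C) = P(C|R1)·P(R1) + P(C|R2)·P(R2) + P(C|R3)·P(R3) + P(C|R4)·P(R4) + P(C|R5)·P(R5)
      = 0.1642·0.093 + 0.1239·0.24 + 0.1765·0.047 + 0.0735·0.291 + 0.1409·0.329
      = 0.0152706 + 0.029736 + 0.0082955 + 0.0213885 + 0.0463561 = 0.1210467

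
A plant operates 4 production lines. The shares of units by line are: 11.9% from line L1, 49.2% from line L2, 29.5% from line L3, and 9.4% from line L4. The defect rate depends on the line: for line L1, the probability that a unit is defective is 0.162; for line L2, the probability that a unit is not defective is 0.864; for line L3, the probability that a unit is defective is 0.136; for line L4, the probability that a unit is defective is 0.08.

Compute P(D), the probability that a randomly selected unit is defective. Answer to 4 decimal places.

P(D) ≈ 0.1338

P(D|L2) = 1 − 0.864 = 0.136.
P(D) = P(D|L1)·P(L1) + P(D|L2)·P(L2) + P(D|L3)·P(L3) + P(D|L4)·P(L4)
      = 0.162·0.119 + 0.136·0.492 + 0.136·0.295 + 0.08·0.094
      = 0.019278 + 0.066912 + 0.04012 + 0.00752 = 0.13383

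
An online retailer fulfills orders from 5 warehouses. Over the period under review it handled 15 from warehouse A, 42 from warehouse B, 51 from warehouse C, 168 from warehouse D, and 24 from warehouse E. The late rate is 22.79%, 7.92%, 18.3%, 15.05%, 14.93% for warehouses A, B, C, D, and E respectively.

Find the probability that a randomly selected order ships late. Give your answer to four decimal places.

0.1498

Total: 15 + 42 + 51 + 168 + 24 = 300.
P(A) = 15/300 = 0.05. P(B) = 42/300 = 0.14. P(C) = 51/300 = 0.17. P(D) = 168/300 = 0.56. P(E) = 24/300 = 0.08.
P(L) = P(L|A)·P(A) + P(L|B)·P(B) + P(L|C)·P(C) + P(L|D)·P(D) + P(L|E)·P(E)
      = 0.2279·0.05 + 0.0792·0.14 + 0.183·0.17 + 0.1505·0.56 + 0.1493·0.08
      = 0.011395 + 0.011088 + 0.03111 + 0.08428 + 0.011944 = 0.149817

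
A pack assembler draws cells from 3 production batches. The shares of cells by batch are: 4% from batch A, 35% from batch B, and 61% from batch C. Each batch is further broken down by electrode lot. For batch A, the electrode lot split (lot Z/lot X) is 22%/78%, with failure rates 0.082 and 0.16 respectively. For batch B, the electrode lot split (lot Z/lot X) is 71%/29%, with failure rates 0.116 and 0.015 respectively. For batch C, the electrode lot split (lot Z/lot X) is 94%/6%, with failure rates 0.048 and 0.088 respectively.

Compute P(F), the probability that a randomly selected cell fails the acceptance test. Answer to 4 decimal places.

P(F) ≈ 0.0668

P(F|A) = 0.22·0.082 + 0.78·0.16 = 0.01804 + 0.1248 = 0.14284
P(F|B) = 0.71·0.116 + 0.29·0.015 = 0.08236 + 0.00435 = 0.08671
P(F|C) = 0.94·0.048 + 0.06·0.088 = 0.04512 + 0.00528 = 0.0504
By total probability over the outer partition,
P(F) = 0.04·0.14284 + 0.35·0.08671 + 0.61·0.0504
      = 0.0057136 + 0.0303485 + 0.030744 = 0.0668061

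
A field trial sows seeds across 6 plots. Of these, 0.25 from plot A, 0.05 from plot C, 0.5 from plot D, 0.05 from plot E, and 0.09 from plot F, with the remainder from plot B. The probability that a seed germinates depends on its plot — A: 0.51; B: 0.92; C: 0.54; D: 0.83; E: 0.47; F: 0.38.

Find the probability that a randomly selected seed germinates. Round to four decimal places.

P(B) = 1 − (0.25 + 0.05 + 0.5 + 0.05 + 0.09) = 0.06.
Summing over the partition,
P(G) = P(G|A)·P(A) + P(G|B)·P(B) + P(G|C)·P(C) + P(G|D)·P(D) + P(G|E)·P(E) + P(G|F)·P(F)
      = 0.51·0.25 + 0.92·0.06 + 0.54·0.05 + 0.83·0.5 + 0.47·0.05 + 0.38·0.09
      = 0.1275 + 0.0552 + 0.027 + 0.415 + 0.0235 + 0.0342 = 0.6824

0.6824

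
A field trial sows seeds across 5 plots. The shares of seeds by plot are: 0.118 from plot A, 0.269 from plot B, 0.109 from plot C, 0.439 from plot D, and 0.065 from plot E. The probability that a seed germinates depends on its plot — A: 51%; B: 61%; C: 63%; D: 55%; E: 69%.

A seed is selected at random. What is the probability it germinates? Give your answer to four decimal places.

P(G) ≈ 0.5792

P(G) = P(G|A)·P(A) + P(G|B)·P(B) + P(G|C)·P(C) + P(G|D)·P(D) + P(G|E)·P(E)
      = 0.51·0.118 + 0.61·0.269 + 0.63·0.109 + 0.55·0.439 + 0.69·0.065
      = 0.06018 + 0.16409 + 0.06867 + 0.24145 + 0.04485 = 0.57924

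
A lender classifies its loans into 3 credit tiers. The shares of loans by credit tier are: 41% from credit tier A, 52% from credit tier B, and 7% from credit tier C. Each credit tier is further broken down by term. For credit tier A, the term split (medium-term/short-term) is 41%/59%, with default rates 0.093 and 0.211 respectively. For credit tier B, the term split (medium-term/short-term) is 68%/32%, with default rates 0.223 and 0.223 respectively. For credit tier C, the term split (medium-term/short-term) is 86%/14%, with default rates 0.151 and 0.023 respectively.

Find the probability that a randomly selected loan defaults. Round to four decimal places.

0.1919

P(D|A) = 0.41·0.093 + 0.59·0.211 = 0.03813 + 0.12449 = 0.16262
P(D|B) = 0.68·0.223 + 0.32·0.223 = 0.15164 + 0.07136 = 0.223
P(D|C) = 0.86·0.151 + 0.14·0.023 = 0.12986 + 0.00322 = 0.13308
Then overall,
P(D) = 0.41·0.16262 + 0.52·0.223 + 0.07·0.13308
      = 0.0666742 + 0.11596 + 0.0093156 = 0.1919498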